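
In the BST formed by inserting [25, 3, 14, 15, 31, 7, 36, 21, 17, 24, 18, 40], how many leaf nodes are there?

Tree built from: [25, 3, 14, 15, 31, 7, 36, 21, 17, 24, 18, 40]
Tree (level-order array): [25, 3, 31, None, 14, None, 36, 7, 15, None, 40, None, None, None, 21, None, None, 17, 24, None, 18]
Rule: A leaf has 0 children.
Per-node child counts:
  node 25: 2 child(ren)
  node 3: 1 child(ren)
  node 14: 2 child(ren)
  node 7: 0 child(ren)
  node 15: 1 child(ren)
  node 21: 2 child(ren)
  node 17: 1 child(ren)
  node 18: 0 child(ren)
  node 24: 0 child(ren)
  node 31: 1 child(ren)
  node 36: 1 child(ren)
  node 40: 0 child(ren)
Matching nodes: [7, 18, 24, 40]
Count of leaf nodes: 4


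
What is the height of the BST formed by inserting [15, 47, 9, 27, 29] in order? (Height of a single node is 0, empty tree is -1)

Insertion order: [15, 47, 9, 27, 29]
Tree (level-order array): [15, 9, 47, None, None, 27, None, None, 29]
Compute height bottom-up (empty subtree = -1):
  height(9) = 1 + max(-1, -1) = 0
  height(29) = 1 + max(-1, -1) = 0
  height(27) = 1 + max(-1, 0) = 1
  height(47) = 1 + max(1, -1) = 2
  height(15) = 1 + max(0, 2) = 3
Height = 3


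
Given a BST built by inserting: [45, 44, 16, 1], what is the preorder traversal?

Tree insertion order: [45, 44, 16, 1]
Tree (level-order array): [45, 44, None, 16, None, 1]
Preorder traversal: [45, 44, 16, 1]


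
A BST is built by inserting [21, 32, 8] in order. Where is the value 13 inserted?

Starting tree (level order): [21, 8, 32]
Insertion path: 21 -> 8
Result: insert 13 as right child of 8
Final tree (level order): [21, 8, 32, None, 13]


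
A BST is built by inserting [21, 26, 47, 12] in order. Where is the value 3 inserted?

Starting tree (level order): [21, 12, 26, None, None, None, 47]
Insertion path: 21 -> 12
Result: insert 3 as left child of 12
Final tree (level order): [21, 12, 26, 3, None, None, 47]


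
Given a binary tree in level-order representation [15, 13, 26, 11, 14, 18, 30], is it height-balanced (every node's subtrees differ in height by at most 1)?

Tree (level-order array): [15, 13, 26, 11, 14, 18, 30]
Definition: a tree is height-balanced if, at every node, |h(left) - h(right)| <= 1 (empty subtree has height -1).
Bottom-up per-node check:
  node 11: h_left=-1, h_right=-1, diff=0 [OK], height=0
  node 14: h_left=-1, h_right=-1, diff=0 [OK], height=0
  node 13: h_left=0, h_right=0, diff=0 [OK], height=1
  node 18: h_left=-1, h_right=-1, diff=0 [OK], height=0
  node 30: h_left=-1, h_right=-1, diff=0 [OK], height=0
  node 26: h_left=0, h_right=0, diff=0 [OK], height=1
  node 15: h_left=1, h_right=1, diff=0 [OK], height=2
All nodes satisfy the balance condition.
Result: Balanced


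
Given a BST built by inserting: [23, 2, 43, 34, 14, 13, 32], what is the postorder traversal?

Tree insertion order: [23, 2, 43, 34, 14, 13, 32]
Tree (level-order array): [23, 2, 43, None, 14, 34, None, 13, None, 32]
Postorder traversal: [13, 14, 2, 32, 34, 43, 23]


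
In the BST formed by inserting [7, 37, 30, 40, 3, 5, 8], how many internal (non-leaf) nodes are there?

Tree built from: [7, 37, 30, 40, 3, 5, 8]
Tree (level-order array): [7, 3, 37, None, 5, 30, 40, None, None, 8]
Rule: An internal node has at least one child.
Per-node child counts:
  node 7: 2 child(ren)
  node 3: 1 child(ren)
  node 5: 0 child(ren)
  node 37: 2 child(ren)
  node 30: 1 child(ren)
  node 8: 0 child(ren)
  node 40: 0 child(ren)
Matching nodes: [7, 3, 37, 30]
Count of internal (non-leaf) nodes: 4


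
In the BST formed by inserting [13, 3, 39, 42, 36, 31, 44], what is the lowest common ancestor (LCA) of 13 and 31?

Tree insertion order: [13, 3, 39, 42, 36, 31, 44]
Tree (level-order array): [13, 3, 39, None, None, 36, 42, 31, None, None, 44]
In a BST, the LCA of p=13, q=31 is the first node v on the
root-to-leaf path with p <= v <= q (go left if both < v, right if both > v).
Walk from root:
  at 13: 13 <= 13 <= 31, this is the LCA
LCA = 13


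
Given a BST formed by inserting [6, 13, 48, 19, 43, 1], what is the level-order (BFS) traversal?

Tree insertion order: [6, 13, 48, 19, 43, 1]
Tree (level-order array): [6, 1, 13, None, None, None, 48, 19, None, None, 43]
BFS from the root, enqueuing left then right child of each popped node:
  queue [6] -> pop 6, enqueue [1, 13], visited so far: [6]
  queue [1, 13] -> pop 1, enqueue [none], visited so far: [6, 1]
  queue [13] -> pop 13, enqueue [48], visited so far: [6, 1, 13]
  queue [48] -> pop 48, enqueue [19], visited so far: [6, 1, 13, 48]
  queue [19] -> pop 19, enqueue [43], visited so far: [6, 1, 13, 48, 19]
  queue [43] -> pop 43, enqueue [none], visited so far: [6, 1, 13, 48, 19, 43]
Result: [6, 1, 13, 48, 19, 43]


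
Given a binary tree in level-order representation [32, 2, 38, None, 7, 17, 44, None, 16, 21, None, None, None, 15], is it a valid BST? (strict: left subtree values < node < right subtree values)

Level-order array: [32, 2, 38, None, 7, 17, 44, None, 16, 21, None, None, None, 15]
Validate using subtree bounds (lo, hi): at each node, require lo < value < hi,
then recurse left with hi=value and right with lo=value.
Preorder trace (stopping at first violation):
  at node 32 with bounds (-inf, +inf): OK
  at node 2 with bounds (-inf, 32): OK
  at node 7 with bounds (2, 32): OK
  at node 16 with bounds (7, 32): OK
  at node 15 with bounds (7, 16): OK
  at node 38 with bounds (32, +inf): OK
  at node 17 with bounds (32, 38): VIOLATION
Node 17 violates its bound: not (32 < 17 < 38).
Result: Not a valid BST


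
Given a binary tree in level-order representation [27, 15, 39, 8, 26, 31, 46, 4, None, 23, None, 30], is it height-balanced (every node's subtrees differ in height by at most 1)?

Tree (level-order array): [27, 15, 39, 8, 26, 31, 46, 4, None, 23, None, 30]
Definition: a tree is height-balanced if, at every node, |h(left) - h(right)| <= 1 (empty subtree has height -1).
Bottom-up per-node check:
  node 4: h_left=-1, h_right=-1, diff=0 [OK], height=0
  node 8: h_left=0, h_right=-1, diff=1 [OK], height=1
  node 23: h_left=-1, h_right=-1, diff=0 [OK], height=0
  node 26: h_left=0, h_right=-1, diff=1 [OK], height=1
  node 15: h_left=1, h_right=1, diff=0 [OK], height=2
  node 30: h_left=-1, h_right=-1, diff=0 [OK], height=0
  node 31: h_left=0, h_right=-1, diff=1 [OK], height=1
  node 46: h_left=-1, h_right=-1, diff=0 [OK], height=0
  node 39: h_left=1, h_right=0, diff=1 [OK], height=2
  node 27: h_left=2, h_right=2, diff=0 [OK], height=3
All nodes satisfy the balance condition.
Result: Balanced


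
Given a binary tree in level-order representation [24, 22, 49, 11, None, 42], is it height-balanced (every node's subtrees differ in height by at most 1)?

Tree (level-order array): [24, 22, 49, 11, None, 42]
Definition: a tree is height-balanced if, at every node, |h(left) - h(right)| <= 1 (empty subtree has height -1).
Bottom-up per-node check:
  node 11: h_left=-1, h_right=-1, diff=0 [OK], height=0
  node 22: h_left=0, h_right=-1, diff=1 [OK], height=1
  node 42: h_left=-1, h_right=-1, diff=0 [OK], height=0
  node 49: h_left=0, h_right=-1, diff=1 [OK], height=1
  node 24: h_left=1, h_right=1, diff=0 [OK], height=2
All nodes satisfy the balance condition.
Result: Balanced


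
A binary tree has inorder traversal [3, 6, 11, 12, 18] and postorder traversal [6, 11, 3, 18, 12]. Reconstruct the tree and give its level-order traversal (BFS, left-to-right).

Inorder:   [3, 6, 11, 12, 18]
Postorder: [6, 11, 3, 18, 12]
Algorithm: postorder visits root last, so walk postorder right-to-left;
each value is the root of the current inorder slice — split it at that
value, recurse on the right subtree first, then the left.
Recursive splits:
  root=12; inorder splits into left=[3, 6, 11], right=[18]
  root=18; inorder splits into left=[], right=[]
  root=3; inorder splits into left=[], right=[6, 11]
  root=11; inorder splits into left=[6], right=[]
  root=6; inorder splits into left=[], right=[]
Reconstructed level-order: [12, 3, 18, 11, 6]


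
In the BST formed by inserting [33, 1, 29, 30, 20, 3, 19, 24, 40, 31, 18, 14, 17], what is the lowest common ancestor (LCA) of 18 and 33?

Tree insertion order: [33, 1, 29, 30, 20, 3, 19, 24, 40, 31, 18, 14, 17]
Tree (level-order array): [33, 1, 40, None, 29, None, None, 20, 30, 3, 24, None, 31, None, 19, None, None, None, None, 18, None, 14, None, None, 17]
In a BST, the LCA of p=18, q=33 is the first node v on the
root-to-leaf path with p <= v <= q (go left if both < v, right if both > v).
Walk from root:
  at 33: 18 <= 33 <= 33, this is the LCA
LCA = 33


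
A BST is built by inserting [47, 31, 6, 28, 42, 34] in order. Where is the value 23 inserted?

Starting tree (level order): [47, 31, None, 6, 42, None, 28, 34]
Insertion path: 47 -> 31 -> 6 -> 28
Result: insert 23 as left child of 28
Final tree (level order): [47, 31, None, 6, 42, None, 28, 34, None, 23]


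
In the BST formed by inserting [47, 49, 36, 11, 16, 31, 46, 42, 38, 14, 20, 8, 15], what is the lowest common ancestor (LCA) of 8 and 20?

Tree insertion order: [47, 49, 36, 11, 16, 31, 46, 42, 38, 14, 20, 8, 15]
Tree (level-order array): [47, 36, 49, 11, 46, None, None, 8, 16, 42, None, None, None, 14, 31, 38, None, None, 15, 20]
In a BST, the LCA of p=8, q=20 is the first node v on the
root-to-leaf path with p <= v <= q (go left if both < v, right if both > v).
Walk from root:
  at 47: both 8 and 20 < 47, go left
  at 36: both 8 and 20 < 36, go left
  at 11: 8 <= 11 <= 20, this is the LCA
LCA = 11


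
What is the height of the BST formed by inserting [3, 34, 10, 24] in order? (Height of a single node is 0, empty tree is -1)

Insertion order: [3, 34, 10, 24]
Tree (level-order array): [3, None, 34, 10, None, None, 24]
Compute height bottom-up (empty subtree = -1):
  height(24) = 1 + max(-1, -1) = 0
  height(10) = 1 + max(-1, 0) = 1
  height(34) = 1 + max(1, -1) = 2
  height(3) = 1 + max(-1, 2) = 3
Height = 3


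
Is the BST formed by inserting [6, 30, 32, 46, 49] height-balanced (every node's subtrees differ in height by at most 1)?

Tree (level-order array): [6, None, 30, None, 32, None, 46, None, 49]
Definition: a tree is height-balanced if, at every node, |h(left) - h(right)| <= 1 (empty subtree has height -1).
Bottom-up per-node check:
  node 49: h_left=-1, h_right=-1, diff=0 [OK], height=0
  node 46: h_left=-1, h_right=0, diff=1 [OK], height=1
  node 32: h_left=-1, h_right=1, diff=2 [FAIL (|-1-1|=2 > 1)], height=2
  node 30: h_left=-1, h_right=2, diff=3 [FAIL (|-1-2|=3 > 1)], height=3
  node 6: h_left=-1, h_right=3, diff=4 [FAIL (|-1-3|=4 > 1)], height=4
Node 32 violates the condition: |-1 - 1| = 2 > 1.
Result: Not balanced


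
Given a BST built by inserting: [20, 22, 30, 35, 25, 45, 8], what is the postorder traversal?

Tree insertion order: [20, 22, 30, 35, 25, 45, 8]
Tree (level-order array): [20, 8, 22, None, None, None, 30, 25, 35, None, None, None, 45]
Postorder traversal: [8, 25, 45, 35, 30, 22, 20]


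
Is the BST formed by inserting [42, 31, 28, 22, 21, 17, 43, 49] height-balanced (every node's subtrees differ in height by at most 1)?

Tree (level-order array): [42, 31, 43, 28, None, None, 49, 22, None, None, None, 21, None, 17]
Definition: a tree is height-balanced if, at every node, |h(left) - h(right)| <= 1 (empty subtree has height -1).
Bottom-up per-node check:
  node 17: h_left=-1, h_right=-1, diff=0 [OK], height=0
  node 21: h_left=0, h_right=-1, diff=1 [OK], height=1
  node 22: h_left=1, h_right=-1, diff=2 [FAIL (|1--1|=2 > 1)], height=2
  node 28: h_left=2, h_right=-1, diff=3 [FAIL (|2--1|=3 > 1)], height=3
  node 31: h_left=3, h_right=-1, diff=4 [FAIL (|3--1|=4 > 1)], height=4
  node 49: h_left=-1, h_right=-1, diff=0 [OK], height=0
  node 43: h_left=-1, h_right=0, diff=1 [OK], height=1
  node 42: h_left=4, h_right=1, diff=3 [FAIL (|4-1|=3 > 1)], height=5
Node 22 violates the condition: |1 - -1| = 2 > 1.
Result: Not balanced


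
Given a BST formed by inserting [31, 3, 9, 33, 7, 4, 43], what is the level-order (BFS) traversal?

Tree insertion order: [31, 3, 9, 33, 7, 4, 43]
Tree (level-order array): [31, 3, 33, None, 9, None, 43, 7, None, None, None, 4]
BFS from the root, enqueuing left then right child of each popped node:
  queue [31] -> pop 31, enqueue [3, 33], visited so far: [31]
  queue [3, 33] -> pop 3, enqueue [9], visited so far: [31, 3]
  queue [33, 9] -> pop 33, enqueue [43], visited so far: [31, 3, 33]
  queue [9, 43] -> pop 9, enqueue [7], visited so far: [31, 3, 33, 9]
  queue [43, 7] -> pop 43, enqueue [none], visited so far: [31, 3, 33, 9, 43]
  queue [7] -> pop 7, enqueue [4], visited so far: [31, 3, 33, 9, 43, 7]
  queue [4] -> pop 4, enqueue [none], visited so far: [31, 3, 33, 9, 43, 7, 4]
Result: [31, 3, 33, 9, 43, 7, 4]


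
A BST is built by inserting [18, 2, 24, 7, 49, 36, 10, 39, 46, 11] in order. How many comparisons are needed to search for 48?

Search path for 48: 18 -> 24 -> 49 -> 36 -> 39 -> 46
Found: False
Comparisons: 6


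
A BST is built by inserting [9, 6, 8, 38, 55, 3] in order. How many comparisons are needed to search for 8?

Search path for 8: 9 -> 6 -> 8
Found: True
Comparisons: 3


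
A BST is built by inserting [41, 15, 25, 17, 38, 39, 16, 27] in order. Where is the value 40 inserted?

Starting tree (level order): [41, 15, None, None, 25, 17, 38, 16, None, 27, 39]
Insertion path: 41 -> 15 -> 25 -> 38 -> 39
Result: insert 40 as right child of 39
Final tree (level order): [41, 15, None, None, 25, 17, 38, 16, None, 27, 39, None, None, None, None, None, 40]


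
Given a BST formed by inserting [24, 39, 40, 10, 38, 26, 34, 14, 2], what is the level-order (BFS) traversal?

Tree insertion order: [24, 39, 40, 10, 38, 26, 34, 14, 2]
Tree (level-order array): [24, 10, 39, 2, 14, 38, 40, None, None, None, None, 26, None, None, None, None, 34]
BFS from the root, enqueuing left then right child of each popped node:
  queue [24] -> pop 24, enqueue [10, 39], visited so far: [24]
  queue [10, 39] -> pop 10, enqueue [2, 14], visited so far: [24, 10]
  queue [39, 2, 14] -> pop 39, enqueue [38, 40], visited so far: [24, 10, 39]
  queue [2, 14, 38, 40] -> pop 2, enqueue [none], visited so far: [24, 10, 39, 2]
  queue [14, 38, 40] -> pop 14, enqueue [none], visited so far: [24, 10, 39, 2, 14]
  queue [38, 40] -> pop 38, enqueue [26], visited so far: [24, 10, 39, 2, 14, 38]
  queue [40, 26] -> pop 40, enqueue [none], visited so far: [24, 10, 39, 2, 14, 38, 40]
  queue [26] -> pop 26, enqueue [34], visited so far: [24, 10, 39, 2, 14, 38, 40, 26]
  queue [34] -> pop 34, enqueue [none], visited so far: [24, 10, 39, 2, 14, 38, 40, 26, 34]
Result: [24, 10, 39, 2, 14, 38, 40, 26, 34]


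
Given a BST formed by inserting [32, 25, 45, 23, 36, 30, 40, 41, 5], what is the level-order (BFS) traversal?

Tree insertion order: [32, 25, 45, 23, 36, 30, 40, 41, 5]
Tree (level-order array): [32, 25, 45, 23, 30, 36, None, 5, None, None, None, None, 40, None, None, None, 41]
BFS from the root, enqueuing left then right child of each popped node:
  queue [32] -> pop 32, enqueue [25, 45], visited so far: [32]
  queue [25, 45] -> pop 25, enqueue [23, 30], visited so far: [32, 25]
  queue [45, 23, 30] -> pop 45, enqueue [36], visited so far: [32, 25, 45]
  queue [23, 30, 36] -> pop 23, enqueue [5], visited so far: [32, 25, 45, 23]
  queue [30, 36, 5] -> pop 30, enqueue [none], visited so far: [32, 25, 45, 23, 30]
  queue [36, 5] -> pop 36, enqueue [40], visited so far: [32, 25, 45, 23, 30, 36]
  queue [5, 40] -> pop 5, enqueue [none], visited so far: [32, 25, 45, 23, 30, 36, 5]
  queue [40] -> pop 40, enqueue [41], visited so far: [32, 25, 45, 23, 30, 36, 5, 40]
  queue [41] -> pop 41, enqueue [none], visited so far: [32, 25, 45, 23, 30, 36, 5, 40, 41]
Result: [32, 25, 45, 23, 30, 36, 5, 40, 41]


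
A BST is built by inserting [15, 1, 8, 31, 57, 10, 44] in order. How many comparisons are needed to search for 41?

Search path for 41: 15 -> 31 -> 57 -> 44
Found: False
Comparisons: 4


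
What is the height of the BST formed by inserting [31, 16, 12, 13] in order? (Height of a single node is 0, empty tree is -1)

Insertion order: [31, 16, 12, 13]
Tree (level-order array): [31, 16, None, 12, None, None, 13]
Compute height bottom-up (empty subtree = -1):
  height(13) = 1 + max(-1, -1) = 0
  height(12) = 1 + max(-1, 0) = 1
  height(16) = 1 + max(1, -1) = 2
  height(31) = 1 + max(2, -1) = 3
Height = 3


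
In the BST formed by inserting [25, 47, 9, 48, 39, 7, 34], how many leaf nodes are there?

Tree built from: [25, 47, 9, 48, 39, 7, 34]
Tree (level-order array): [25, 9, 47, 7, None, 39, 48, None, None, 34]
Rule: A leaf has 0 children.
Per-node child counts:
  node 25: 2 child(ren)
  node 9: 1 child(ren)
  node 7: 0 child(ren)
  node 47: 2 child(ren)
  node 39: 1 child(ren)
  node 34: 0 child(ren)
  node 48: 0 child(ren)
Matching nodes: [7, 34, 48]
Count of leaf nodes: 3


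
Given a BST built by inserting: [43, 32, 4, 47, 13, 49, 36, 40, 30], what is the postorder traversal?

Tree insertion order: [43, 32, 4, 47, 13, 49, 36, 40, 30]
Tree (level-order array): [43, 32, 47, 4, 36, None, 49, None, 13, None, 40, None, None, None, 30]
Postorder traversal: [30, 13, 4, 40, 36, 32, 49, 47, 43]


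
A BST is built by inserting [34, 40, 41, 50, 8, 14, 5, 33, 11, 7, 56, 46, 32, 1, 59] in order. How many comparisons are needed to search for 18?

Search path for 18: 34 -> 8 -> 14 -> 33 -> 32
Found: False
Comparisons: 5


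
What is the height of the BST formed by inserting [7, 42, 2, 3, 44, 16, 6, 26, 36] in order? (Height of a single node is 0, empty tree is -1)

Insertion order: [7, 42, 2, 3, 44, 16, 6, 26, 36]
Tree (level-order array): [7, 2, 42, None, 3, 16, 44, None, 6, None, 26, None, None, None, None, None, 36]
Compute height bottom-up (empty subtree = -1):
  height(6) = 1 + max(-1, -1) = 0
  height(3) = 1 + max(-1, 0) = 1
  height(2) = 1 + max(-1, 1) = 2
  height(36) = 1 + max(-1, -1) = 0
  height(26) = 1 + max(-1, 0) = 1
  height(16) = 1 + max(-1, 1) = 2
  height(44) = 1 + max(-1, -1) = 0
  height(42) = 1 + max(2, 0) = 3
  height(7) = 1 + max(2, 3) = 4
Height = 4


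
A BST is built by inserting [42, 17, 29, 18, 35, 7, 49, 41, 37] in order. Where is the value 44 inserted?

Starting tree (level order): [42, 17, 49, 7, 29, None, None, None, None, 18, 35, None, None, None, 41, 37]
Insertion path: 42 -> 49
Result: insert 44 as left child of 49
Final tree (level order): [42, 17, 49, 7, 29, 44, None, None, None, 18, 35, None, None, None, None, None, 41, 37]


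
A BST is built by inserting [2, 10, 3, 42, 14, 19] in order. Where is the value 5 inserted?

Starting tree (level order): [2, None, 10, 3, 42, None, None, 14, None, None, 19]
Insertion path: 2 -> 10 -> 3
Result: insert 5 as right child of 3
Final tree (level order): [2, None, 10, 3, 42, None, 5, 14, None, None, None, None, 19]


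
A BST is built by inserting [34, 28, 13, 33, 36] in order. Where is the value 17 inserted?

Starting tree (level order): [34, 28, 36, 13, 33]
Insertion path: 34 -> 28 -> 13
Result: insert 17 as right child of 13
Final tree (level order): [34, 28, 36, 13, 33, None, None, None, 17]


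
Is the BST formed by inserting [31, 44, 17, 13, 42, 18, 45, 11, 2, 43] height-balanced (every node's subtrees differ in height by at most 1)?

Tree (level-order array): [31, 17, 44, 13, 18, 42, 45, 11, None, None, None, None, 43, None, None, 2]
Definition: a tree is height-balanced if, at every node, |h(left) - h(right)| <= 1 (empty subtree has height -1).
Bottom-up per-node check:
  node 2: h_left=-1, h_right=-1, diff=0 [OK], height=0
  node 11: h_left=0, h_right=-1, diff=1 [OK], height=1
  node 13: h_left=1, h_right=-1, diff=2 [FAIL (|1--1|=2 > 1)], height=2
  node 18: h_left=-1, h_right=-1, diff=0 [OK], height=0
  node 17: h_left=2, h_right=0, diff=2 [FAIL (|2-0|=2 > 1)], height=3
  node 43: h_left=-1, h_right=-1, diff=0 [OK], height=0
  node 42: h_left=-1, h_right=0, diff=1 [OK], height=1
  node 45: h_left=-1, h_right=-1, diff=0 [OK], height=0
  node 44: h_left=1, h_right=0, diff=1 [OK], height=2
  node 31: h_left=3, h_right=2, diff=1 [OK], height=4
Node 13 violates the condition: |1 - -1| = 2 > 1.
Result: Not balanced


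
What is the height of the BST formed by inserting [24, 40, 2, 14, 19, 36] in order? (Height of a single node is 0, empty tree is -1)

Insertion order: [24, 40, 2, 14, 19, 36]
Tree (level-order array): [24, 2, 40, None, 14, 36, None, None, 19]
Compute height bottom-up (empty subtree = -1):
  height(19) = 1 + max(-1, -1) = 0
  height(14) = 1 + max(-1, 0) = 1
  height(2) = 1 + max(-1, 1) = 2
  height(36) = 1 + max(-1, -1) = 0
  height(40) = 1 + max(0, -1) = 1
  height(24) = 1 + max(2, 1) = 3
Height = 3


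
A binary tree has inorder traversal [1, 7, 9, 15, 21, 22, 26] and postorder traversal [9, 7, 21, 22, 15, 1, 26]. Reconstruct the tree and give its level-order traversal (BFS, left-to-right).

Inorder:   [1, 7, 9, 15, 21, 22, 26]
Postorder: [9, 7, 21, 22, 15, 1, 26]
Algorithm: postorder visits root last, so walk postorder right-to-left;
each value is the root of the current inorder slice — split it at that
value, recurse on the right subtree first, then the left.
Recursive splits:
  root=26; inorder splits into left=[1, 7, 9, 15, 21, 22], right=[]
  root=1; inorder splits into left=[], right=[7, 9, 15, 21, 22]
  root=15; inorder splits into left=[7, 9], right=[21, 22]
  root=22; inorder splits into left=[21], right=[]
  root=21; inorder splits into left=[], right=[]
  root=7; inorder splits into left=[], right=[9]
  root=9; inorder splits into left=[], right=[]
Reconstructed level-order: [26, 1, 15, 7, 22, 9, 21]


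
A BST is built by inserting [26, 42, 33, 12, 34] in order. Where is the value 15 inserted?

Starting tree (level order): [26, 12, 42, None, None, 33, None, None, 34]
Insertion path: 26 -> 12
Result: insert 15 as right child of 12
Final tree (level order): [26, 12, 42, None, 15, 33, None, None, None, None, 34]


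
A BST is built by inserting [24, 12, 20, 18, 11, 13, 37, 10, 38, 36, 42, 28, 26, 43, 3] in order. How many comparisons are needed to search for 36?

Search path for 36: 24 -> 37 -> 36
Found: True
Comparisons: 3


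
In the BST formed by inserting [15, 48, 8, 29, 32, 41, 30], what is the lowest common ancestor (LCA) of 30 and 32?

Tree insertion order: [15, 48, 8, 29, 32, 41, 30]
Tree (level-order array): [15, 8, 48, None, None, 29, None, None, 32, 30, 41]
In a BST, the LCA of p=30, q=32 is the first node v on the
root-to-leaf path with p <= v <= q (go left if both < v, right if both > v).
Walk from root:
  at 15: both 30 and 32 > 15, go right
  at 48: both 30 and 32 < 48, go left
  at 29: both 30 and 32 > 29, go right
  at 32: 30 <= 32 <= 32, this is the LCA
LCA = 32


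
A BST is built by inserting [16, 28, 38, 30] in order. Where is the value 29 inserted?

Starting tree (level order): [16, None, 28, None, 38, 30]
Insertion path: 16 -> 28 -> 38 -> 30
Result: insert 29 as left child of 30
Final tree (level order): [16, None, 28, None, 38, 30, None, 29]


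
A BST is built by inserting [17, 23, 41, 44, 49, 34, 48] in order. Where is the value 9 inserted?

Starting tree (level order): [17, None, 23, None, 41, 34, 44, None, None, None, 49, 48]
Insertion path: 17
Result: insert 9 as left child of 17
Final tree (level order): [17, 9, 23, None, None, None, 41, 34, 44, None, None, None, 49, 48]


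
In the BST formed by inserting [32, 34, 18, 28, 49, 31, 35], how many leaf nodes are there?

Tree built from: [32, 34, 18, 28, 49, 31, 35]
Tree (level-order array): [32, 18, 34, None, 28, None, 49, None, 31, 35]
Rule: A leaf has 0 children.
Per-node child counts:
  node 32: 2 child(ren)
  node 18: 1 child(ren)
  node 28: 1 child(ren)
  node 31: 0 child(ren)
  node 34: 1 child(ren)
  node 49: 1 child(ren)
  node 35: 0 child(ren)
Matching nodes: [31, 35]
Count of leaf nodes: 2


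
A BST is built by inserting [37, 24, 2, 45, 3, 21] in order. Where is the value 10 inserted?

Starting tree (level order): [37, 24, 45, 2, None, None, None, None, 3, None, 21]
Insertion path: 37 -> 24 -> 2 -> 3 -> 21
Result: insert 10 as left child of 21
Final tree (level order): [37, 24, 45, 2, None, None, None, None, 3, None, 21, 10]


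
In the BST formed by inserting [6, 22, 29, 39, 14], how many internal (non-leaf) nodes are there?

Tree built from: [6, 22, 29, 39, 14]
Tree (level-order array): [6, None, 22, 14, 29, None, None, None, 39]
Rule: An internal node has at least one child.
Per-node child counts:
  node 6: 1 child(ren)
  node 22: 2 child(ren)
  node 14: 0 child(ren)
  node 29: 1 child(ren)
  node 39: 0 child(ren)
Matching nodes: [6, 22, 29]
Count of internal (non-leaf) nodes: 3


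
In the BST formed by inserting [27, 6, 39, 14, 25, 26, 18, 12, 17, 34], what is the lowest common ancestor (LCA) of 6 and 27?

Tree insertion order: [27, 6, 39, 14, 25, 26, 18, 12, 17, 34]
Tree (level-order array): [27, 6, 39, None, 14, 34, None, 12, 25, None, None, None, None, 18, 26, 17]
In a BST, the LCA of p=6, q=27 is the first node v on the
root-to-leaf path with p <= v <= q (go left if both < v, right if both > v).
Walk from root:
  at 27: 6 <= 27 <= 27, this is the LCA
LCA = 27


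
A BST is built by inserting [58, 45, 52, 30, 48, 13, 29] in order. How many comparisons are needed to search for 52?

Search path for 52: 58 -> 45 -> 52
Found: True
Comparisons: 3


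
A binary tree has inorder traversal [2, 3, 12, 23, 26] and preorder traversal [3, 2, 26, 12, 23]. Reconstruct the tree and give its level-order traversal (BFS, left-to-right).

Inorder:  [2, 3, 12, 23, 26]
Preorder: [3, 2, 26, 12, 23]
Algorithm: preorder visits root first, so consume preorder in order;
for each root, split the current inorder slice at that value into
left-subtree inorder and right-subtree inorder, then recurse.
Recursive splits:
  root=3; inorder splits into left=[2], right=[12, 23, 26]
  root=2; inorder splits into left=[], right=[]
  root=26; inorder splits into left=[12, 23], right=[]
  root=12; inorder splits into left=[], right=[23]
  root=23; inorder splits into left=[], right=[]
Reconstructed level-order: [3, 2, 26, 12, 23]


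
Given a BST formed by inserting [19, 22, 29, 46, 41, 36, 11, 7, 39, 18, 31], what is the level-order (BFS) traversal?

Tree insertion order: [19, 22, 29, 46, 41, 36, 11, 7, 39, 18, 31]
Tree (level-order array): [19, 11, 22, 7, 18, None, 29, None, None, None, None, None, 46, 41, None, 36, None, 31, 39]
BFS from the root, enqueuing left then right child of each popped node:
  queue [19] -> pop 19, enqueue [11, 22], visited so far: [19]
  queue [11, 22] -> pop 11, enqueue [7, 18], visited so far: [19, 11]
  queue [22, 7, 18] -> pop 22, enqueue [29], visited so far: [19, 11, 22]
  queue [7, 18, 29] -> pop 7, enqueue [none], visited so far: [19, 11, 22, 7]
  queue [18, 29] -> pop 18, enqueue [none], visited so far: [19, 11, 22, 7, 18]
  queue [29] -> pop 29, enqueue [46], visited so far: [19, 11, 22, 7, 18, 29]
  queue [46] -> pop 46, enqueue [41], visited so far: [19, 11, 22, 7, 18, 29, 46]
  queue [41] -> pop 41, enqueue [36], visited so far: [19, 11, 22, 7, 18, 29, 46, 41]
  queue [36] -> pop 36, enqueue [31, 39], visited so far: [19, 11, 22, 7, 18, 29, 46, 41, 36]
  queue [31, 39] -> pop 31, enqueue [none], visited so far: [19, 11, 22, 7, 18, 29, 46, 41, 36, 31]
  queue [39] -> pop 39, enqueue [none], visited so far: [19, 11, 22, 7, 18, 29, 46, 41, 36, 31, 39]
Result: [19, 11, 22, 7, 18, 29, 46, 41, 36, 31, 39]


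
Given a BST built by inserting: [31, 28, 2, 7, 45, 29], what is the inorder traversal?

Tree insertion order: [31, 28, 2, 7, 45, 29]
Tree (level-order array): [31, 28, 45, 2, 29, None, None, None, 7]
Inorder traversal: [2, 7, 28, 29, 31, 45]


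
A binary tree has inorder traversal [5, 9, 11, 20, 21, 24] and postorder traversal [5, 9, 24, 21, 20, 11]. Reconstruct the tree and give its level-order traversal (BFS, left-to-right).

Inorder:   [5, 9, 11, 20, 21, 24]
Postorder: [5, 9, 24, 21, 20, 11]
Algorithm: postorder visits root last, so walk postorder right-to-left;
each value is the root of the current inorder slice — split it at that
value, recurse on the right subtree first, then the left.
Recursive splits:
  root=11; inorder splits into left=[5, 9], right=[20, 21, 24]
  root=20; inorder splits into left=[], right=[21, 24]
  root=21; inorder splits into left=[], right=[24]
  root=24; inorder splits into left=[], right=[]
  root=9; inorder splits into left=[5], right=[]
  root=5; inorder splits into left=[], right=[]
Reconstructed level-order: [11, 9, 20, 5, 21, 24]


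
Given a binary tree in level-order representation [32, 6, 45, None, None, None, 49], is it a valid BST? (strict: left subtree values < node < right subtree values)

Level-order array: [32, 6, 45, None, None, None, 49]
Validate using subtree bounds (lo, hi): at each node, require lo < value < hi,
then recurse left with hi=value and right with lo=value.
Preorder trace (stopping at first violation):
  at node 32 with bounds (-inf, +inf): OK
  at node 6 with bounds (-inf, 32): OK
  at node 45 with bounds (32, +inf): OK
  at node 49 with bounds (45, +inf): OK
No violation found at any node.
Result: Valid BST


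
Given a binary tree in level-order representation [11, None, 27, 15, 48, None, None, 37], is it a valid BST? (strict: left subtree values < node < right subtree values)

Level-order array: [11, None, 27, 15, 48, None, None, 37]
Validate using subtree bounds (lo, hi): at each node, require lo < value < hi,
then recurse left with hi=value and right with lo=value.
Preorder trace (stopping at first violation):
  at node 11 with bounds (-inf, +inf): OK
  at node 27 with bounds (11, +inf): OK
  at node 15 with bounds (11, 27): OK
  at node 48 with bounds (27, +inf): OK
  at node 37 with bounds (27, 48): OK
No violation found at any node.
Result: Valid BST


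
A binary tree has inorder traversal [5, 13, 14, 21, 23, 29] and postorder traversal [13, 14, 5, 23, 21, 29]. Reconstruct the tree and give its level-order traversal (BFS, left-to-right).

Inorder:   [5, 13, 14, 21, 23, 29]
Postorder: [13, 14, 5, 23, 21, 29]
Algorithm: postorder visits root last, so walk postorder right-to-left;
each value is the root of the current inorder slice — split it at that
value, recurse on the right subtree first, then the left.
Recursive splits:
  root=29; inorder splits into left=[5, 13, 14, 21, 23], right=[]
  root=21; inorder splits into left=[5, 13, 14], right=[23]
  root=23; inorder splits into left=[], right=[]
  root=5; inorder splits into left=[], right=[13, 14]
  root=14; inorder splits into left=[13], right=[]
  root=13; inorder splits into left=[], right=[]
Reconstructed level-order: [29, 21, 5, 23, 14, 13]


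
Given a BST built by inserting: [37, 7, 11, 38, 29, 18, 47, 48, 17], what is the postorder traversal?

Tree insertion order: [37, 7, 11, 38, 29, 18, 47, 48, 17]
Tree (level-order array): [37, 7, 38, None, 11, None, 47, None, 29, None, 48, 18, None, None, None, 17]
Postorder traversal: [17, 18, 29, 11, 7, 48, 47, 38, 37]


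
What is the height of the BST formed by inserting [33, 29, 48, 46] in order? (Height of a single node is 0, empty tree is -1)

Insertion order: [33, 29, 48, 46]
Tree (level-order array): [33, 29, 48, None, None, 46]
Compute height bottom-up (empty subtree = -1):
  height(29) = 1 + max(-1, -1) = 0
  height(46) = 1 + max(-1, -1) = 0
  height(48) = 1 + max(0, -1) = 1
  height(33) = 1 + max(0, 1) = 2
Height = 2


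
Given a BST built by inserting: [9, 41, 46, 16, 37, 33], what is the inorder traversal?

Tree insertion order: [9, 41, 46, 16, 37, 33]
Tree (level-order array): [9, None, 41, 16, 46, None, 37, None, None, 33]
Inorder traversal: [9, 16, 33, 37, 41, 46]


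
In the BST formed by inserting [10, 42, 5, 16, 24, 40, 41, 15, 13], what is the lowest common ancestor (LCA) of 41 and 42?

Tree insertion order: [10, 42, 5, 16, 24, 40, 41, 15, 13]
Tree (level-order array): [10, 5, 42, None, None, 16, None, 15, 24, 13, None, None, 40, None, None, None, 41]
In a BST, the LCA of p=41, q=42 is the first node v on the
root-to-leaf path with p <= v <= q (go left if both < v, right if both > v).
Walk from root:
  at 10: both 41 and 42 > 10, go right
  at 42: 41 <= 42 <= 42, this is the LCA
LCA = 42


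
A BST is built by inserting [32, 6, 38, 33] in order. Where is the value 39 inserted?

Starting tree (level order): [32, 6, 38, None, None, 33]
Insertion path: 32 -> 38
Result: insert 39 as right child of 38
Final tree (level order): [32, 6, 38, None, None, 33, 39]


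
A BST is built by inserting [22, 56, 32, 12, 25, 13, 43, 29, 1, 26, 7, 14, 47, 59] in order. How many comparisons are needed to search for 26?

Search path for 26: 22 -> 56 -> 32 -> 25 -> 29 -> 26
Found: True
Comparisons: 6


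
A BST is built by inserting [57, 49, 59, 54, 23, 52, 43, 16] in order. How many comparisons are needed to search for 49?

Search path for 49: 57 -> 49
Found: True
Comparisons: 2


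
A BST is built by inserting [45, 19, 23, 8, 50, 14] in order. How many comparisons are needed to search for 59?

Search path for 59: 45 -> 50
Found: False
Comparisons: 2


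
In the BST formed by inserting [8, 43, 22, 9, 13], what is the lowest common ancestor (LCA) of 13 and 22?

Tree insertion order: [8, 43, 22, 9, 13]
Tree (level-order array): [8, None, 43, 22, None, 9, None, None, 13]
In a BST, the LCA of p=13, q=22 is the first node v on the
root-to-leaf path with p <= v <= q (go left if both < v, right if both > v).
Walk from root:
  at 8: both 13 and 22 > 8, go right
  at 43: both 13 and 22 < 43, go left
  at 22: 13 <= 22 <= 22, this is the LCA
LCA = 22


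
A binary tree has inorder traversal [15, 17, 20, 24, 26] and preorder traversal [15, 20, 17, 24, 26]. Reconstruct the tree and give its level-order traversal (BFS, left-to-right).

Inorder:  [15, 17, 20, 24, 26]
Preorder: [15, 20, 17, 24, 26]
Algorithm: preorder visits root first, so consume preorder in order;
for each root, split the current inorder slice at that value into
left-subtree inorder and right-subtree inorder, then recurse.
Recursive splits:
  root=15; inorder splits into left=[], right=[17, 20, 24, 26]
  root=20; inorder splits into left=[17], right=[24, 26]
  root=17; inorder splits into left=[], right=[]
  root=24; inorder splits into left=[], right=[26]
  root=26; inorder splits into left=[], right=[]
Reconstructed level-order: [15, 20, 17, 24, 26]


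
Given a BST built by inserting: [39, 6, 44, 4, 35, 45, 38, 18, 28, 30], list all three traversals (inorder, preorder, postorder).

Tree insertion order: [39, 6, 44, 4, 35, 45, 38, 18, 28, 30]
Tree (level-order array): [39, 6, 44, 4, 35, None, 45, None, None, 18, 38, None, None, None, 28, None, None, None, 30]
Inorder (L, root, R): [4, 6, 18, 28, 30, 35, 38, 39, 44, 45]
Preorder (root, L, R): [39, 6, 4, 35, 18, 28, 30, 38, 44, 45]
Postorder (L, R, root): [4, 30, 28, 18, 38, 35, 6, 45, 44, 39]


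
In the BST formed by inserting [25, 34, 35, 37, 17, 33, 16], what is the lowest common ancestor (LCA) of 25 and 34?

Tree insertion order: [25, 34, 35, 37, 17, 33, 16]
Tree (level-order array): [25, 17, 34, 16, None, 33, 35, None, None, None, None, None, 37]
In a BST, the LCA of p=25, q=34 is the first node v on the
root-to-leaf path with p <= v <= q (go left if both < v, right if both > v).
Walk from root:
  at 25: 25 <= 25 <= 34, this is the LCA
LCA = 25


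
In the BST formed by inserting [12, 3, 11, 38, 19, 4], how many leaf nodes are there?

Tree built from: [12, 3, 11, 38, 19, 4]
Tree (level-order array): [12, 3, 38, None, 11, 19, None, 4]
Rule: A leaf has 0 children.
Per-node child counts:
  node 12: 2 child(ren)
  node 3: 1 child(ren)
  node 11: 1 child(ren)
  node 4: 0 child(ren)
  node 38: 1 child(ren)
  node 19: 0 child(ren)
Matching nodes: [4, 19]
Count of leaf nodes: 2


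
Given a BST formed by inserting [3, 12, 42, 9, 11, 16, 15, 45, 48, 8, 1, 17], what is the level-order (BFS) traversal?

Tree insertion order: [3, 12, 42, 9, 11, 16, 15, 45, 48, 8, 1, 17]
Tree (level-order array): [3, 1, 12, None, None, 9, 42, 8, 11, 16, 45, None, None, None, None, 15, 17, None, 48]
BFS from the root, enqueuing left then right child of each popped node:
  queue [3] -> pop 3, enqueue [1, 12], visited so far: [3]
  queue [1, 12] -> pop 1, enqueue [none], visited so far: [3, 1]
  queue [12] -> pop 12, enqueue [9, 42], visited so far: [3, 1, 12]
  queue [9, 42] -> pop 9, enqueue [8, 11], visited so far: [3, 1, 12, 9]
  queue [42, 8, 11] -> pop 42, enqueue [16, 45], visited so far: [3, 1, 12, 9, 42]
  queue [8, 11, 16, 45] -> pop 8, enqueue [none], visited so far: [3, 1, 12, 9, 42, 8]
  queue [11, 16, 45] -> pop 11, enqueue [none], visited so far: [3, 1, 12, 9, 42, 8, 11]
  queue [16, 45] -> pop 16, enqueue [15, 17], visited so far: [3, 1, 12, 9, 42, 8, 11, 16]
  queue [45, 15, 17] -> pop 45, enqueue [48], visited so far: [3, 1, 12, 9, 42, 8, 11, 16, 45]
  queue [15, 17, 48] -> pop 15, enqueue [none], visited so far: [3, 1, 12, 9, 42, 8, 11, 16, 45, 15]
  queue [17, 48] -> pop 17, enqueue [none], visited so far: [3, 1, 12, 9, 42, 8, 11, 16, 45, 15, 17]
  queue [48] -> pop 48, enqueue [none], visited so far: [3, 1, 12, 9, 42, 8, 11, 16, 45, 15, 17, 48]
Result: [3, 1, 12, 9, 42, 8, 11, 16, 45, 15, 17, 48]


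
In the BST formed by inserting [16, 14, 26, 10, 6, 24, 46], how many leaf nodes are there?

Tree built from: [16, 14, 26, 10, 6, 24, 46]
Tree (level-order array): [16, 14, 26, 10, None, 24, 46, 6]
Rule: A leaf has 0 children.
Per-node child counts:
  node 16: 2 child(ren)
  node 14: 1 child(ren)
  node 10: 1 child(ren)
  node 6: 0 child(ren)
  node 26: 2 child(ren)
  node 24: 0 child(ren)
  node 46: 0 child(ren)
Matching nodes: [6, 24, 46]
Count of leaf nodes: 3


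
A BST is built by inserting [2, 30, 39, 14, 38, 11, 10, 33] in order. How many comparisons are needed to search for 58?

Search path for 58: 2 -> 30 -> 39
Found: False
Comparisons: 3


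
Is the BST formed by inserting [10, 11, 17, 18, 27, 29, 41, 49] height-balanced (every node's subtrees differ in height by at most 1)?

Tree (level-order array): [10, None, 11, None, 17, None, 18, None, 27, None, 29, None, 41, None, 49]
Definition: a tree is height-balanced if, at every node, |h(left) - h(right)| <= 1 (empty subtree has height -1).
Bottom-up per-node check:
  node 49: h_left=-1, h_right=-1, diff=0 [OK], height=0
  node 41: h_left=-1, h_right=0, diff=1 [OK], height=1
  node 29: h_left=-1, h_right=1, diff=2 [FAIL (|-1-1|=2 > 1)], height=2
  node 27: h_left=-1, h_right=2, diff=3 [FAIL (|-1-2|=3 > 1)], height=3
  node 18: h_left=-1, h_right=3, diff=4 [FAIL (|-1-3|=4 > 1)], height=4
  node 17: h_left=-1, h_right=4, diff=5 [FAIL (|-1-4|=5 > 1)], height=5
  node 11: h_left=-1, h_right=5, diff=6 [FAIL (|-1-5|=6 > 1)], height=6
  node 10: h_left=-1, h_right=6, diff=7 [FAIL (|-1-6|=7 > 1)], height=7
Node 29 violates the condition: |-1 - 1| = 2 > 1.
Result: Not balanced


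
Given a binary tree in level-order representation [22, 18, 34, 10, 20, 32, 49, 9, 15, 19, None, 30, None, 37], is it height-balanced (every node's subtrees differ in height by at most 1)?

Tree (level-order array): [22, 18, 34, 10, 20, 32, 49, 9, 15, 19, None, 30, None, 37]
Definition: a tree is height-balanced if, at every node, |h(left) - h(right)| <= 1 (empty subtree has height -1).
Bottom-up per-node check:
  node 9: h_left=-1, h_right=-1, diff=0 [OK], height=0
  node 15: h_left=-1, h_right=-1, diff=0 [OK], height=0
  node 10: h_left=0, h_right=0, diff=0 [OK], height=1
  node 19: h_left=-1, h_right=-1, diff=0 [OK], height=0
  node 20: h_left=0, h_right=-1, diff=1 [OK], height=1
  node 18: h_left=1, h_right=1, diff=0 [OK], height=2
  node 30: h_left=-1, h_right=-1, diff=0 [OK], height=0
  node 32: h_left=0, h_right=-1, diff=1 [OK], height=1
  node 37: h_left=-1, h_right=-1, diff=0 [OK], height=0
  node 49: h_left=0, h_right=-1, diff=1 [OK], height=1
  node 34: h_left=1, h_right=1, diff=0 [OK], height=2
  node 22: h_left=2, h_right=2, diff=0 [OK], height=3
All nodes satisfy the balance condition.
Result: Balanced


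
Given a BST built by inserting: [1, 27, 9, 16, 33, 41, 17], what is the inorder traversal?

Tree insertion order: [1, 27, 9, 16, 33, 41, 17]
Tree (level-order array): [1, None, 27, 9, 33, None, 16, None, 41, None, 17]
Inorder traversal: [1, 9, 16, 17, 27, 33, 41]
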